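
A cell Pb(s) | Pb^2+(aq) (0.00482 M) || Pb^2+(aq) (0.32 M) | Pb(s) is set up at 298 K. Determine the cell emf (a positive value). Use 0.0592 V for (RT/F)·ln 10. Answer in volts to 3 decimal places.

For a concentration cell E°cell = 0, since both electrodes use the same couple.
The compartment with the higher Pb^2+(aq) concentration (0.32 M) acts as the cathode; ions are reduced there and produced at the dilute (0.00482 M) anode.
With n = 2, Ecell = −(0.0592/2)·log([dilute]/[conc]) = −(0.0592/2)·log(0.00482/0.32) = +0.054 V.

0.054 V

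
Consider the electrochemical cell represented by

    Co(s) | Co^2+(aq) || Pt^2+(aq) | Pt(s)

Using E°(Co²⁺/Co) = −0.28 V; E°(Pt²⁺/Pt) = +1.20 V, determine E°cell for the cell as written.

By convention the left-hand electrode in cell notation is the anode (oxidation) and the right-hand electrode is the cathode (reduction).
E°cell = E°(right) − E°(left) = +1.20 − (−0.28) = +1.48 V.

+1.48 V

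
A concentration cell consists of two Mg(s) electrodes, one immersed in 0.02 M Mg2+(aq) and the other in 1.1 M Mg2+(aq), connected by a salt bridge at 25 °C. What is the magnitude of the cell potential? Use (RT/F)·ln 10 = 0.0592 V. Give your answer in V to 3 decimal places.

0.052 V

For a concentration cell E°cell = 0, since both electrodes use the same couple.
The compartment with the higher Mg2+(aq) concentration (1.1 M) acts as the cathode; ions are reduced there and produced at the dilute (0.02 M) anode.
With n = 2, Ecell = −(0.0592/2)·log([dilute]/[conc]) = −(0.0592/2)·log(0.02/1.1) = +0.052 V.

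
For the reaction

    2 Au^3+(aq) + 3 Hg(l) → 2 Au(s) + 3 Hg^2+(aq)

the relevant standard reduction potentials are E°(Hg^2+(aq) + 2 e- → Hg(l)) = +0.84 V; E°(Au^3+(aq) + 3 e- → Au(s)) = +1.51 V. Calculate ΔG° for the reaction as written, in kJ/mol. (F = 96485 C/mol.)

−388 kJ/mol

In the reaction as written Au^3+(aq) is reduced, so the Au³⁺/Au couple is the cathode and Hg²⁺/Hg is the anode.
E°cell = +1.51 − (+0.84) = +0.67 V; balancing electrons gives n = 6.
ΔG° = −nFE°cell = −(6)(96485)(+0.67) J/mol = −388 kJ/mol.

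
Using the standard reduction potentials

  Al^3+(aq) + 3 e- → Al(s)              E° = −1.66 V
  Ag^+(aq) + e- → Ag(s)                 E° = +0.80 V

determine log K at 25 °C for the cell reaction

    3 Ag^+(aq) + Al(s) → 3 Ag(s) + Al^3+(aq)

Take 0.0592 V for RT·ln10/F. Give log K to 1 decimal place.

The Ag⁺/Ag couple is reduced (cathode); E°cell = +0.80 − (−1.66) = +2.46 V with n = 3.
At equilibrium E = 0, so log K = nE°cell / 0.0592 = (3)(+2.46) / 0.0592 = 124.7.

log K = 124.7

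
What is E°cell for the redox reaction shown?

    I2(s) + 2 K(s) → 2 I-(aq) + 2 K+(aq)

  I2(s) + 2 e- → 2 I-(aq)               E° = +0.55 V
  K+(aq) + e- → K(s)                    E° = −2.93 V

+3.48 V

I2(s) gains electrons, so the I₂/I⁻ couple is the cathode; the K⁺/K couple is the anode.
E°cell = E°(cathode) − E°(anode) = +0.55 − (−2.93) = +3.48 V.
The positive value indicates the reaction is spontaneous as written.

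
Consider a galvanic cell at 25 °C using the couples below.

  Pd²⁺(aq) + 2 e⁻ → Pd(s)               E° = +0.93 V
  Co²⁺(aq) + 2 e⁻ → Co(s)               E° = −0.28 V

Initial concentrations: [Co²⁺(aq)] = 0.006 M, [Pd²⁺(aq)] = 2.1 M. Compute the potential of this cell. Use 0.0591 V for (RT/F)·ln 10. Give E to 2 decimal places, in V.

Since E°(Pd²⁺/Pd) > E°(Co²⁺/Co), Pd²⁺/Pd serves as the cathode.
The standard potential is +0.93 − (−0.28) = +1.21 V and the balanced reaction transfers n = 2 electrons.
The balanced reaction is Pd²⁺(aq) + Co(s) → Pd(s) + Co²⁺(aq), so Q = [Co²⁺(aq)] / [Pd²⁺(aq)] = 0.00286 and log Q = −2.544.
By the Nernst equation, E = +1.21 − (0.0591/2)·(−2.544) = +1.29 V.

+1.29 V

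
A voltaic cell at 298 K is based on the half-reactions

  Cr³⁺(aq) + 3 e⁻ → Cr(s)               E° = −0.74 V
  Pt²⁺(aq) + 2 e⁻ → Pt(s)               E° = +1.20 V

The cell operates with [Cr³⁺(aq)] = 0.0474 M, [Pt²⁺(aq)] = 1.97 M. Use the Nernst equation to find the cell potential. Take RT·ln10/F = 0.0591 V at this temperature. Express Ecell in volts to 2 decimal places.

Pt²⁺/Pt is reduced (cathode, E° = +1.20 V) and Cr³⁺/Cr is oxidized (anode).
The standard potential is +1.20 − (−0.74) = +1.94 V and the balanced reaction transfers n = 6 electrons.
Balancing gives 3 Pt²⁺(aq) + 2 Cr(s) → 3 Pt(s) + 2 Cr³⁺(aq); hence Q = [Cr³⁺(aq)]^2 / [Pt²⁺(aq)]^3 = 0.000294 (log Q = −3.532).
By the Nernst equation, E = +1.94 − (0.0591/6)·(−3.532) = +1.97 V.

+1.97 V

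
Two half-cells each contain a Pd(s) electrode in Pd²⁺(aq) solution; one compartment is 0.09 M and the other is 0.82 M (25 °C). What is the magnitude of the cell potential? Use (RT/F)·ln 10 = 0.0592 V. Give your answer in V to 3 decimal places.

0.028 V

For a concentration cell E°cell = 0, since both electrodes use the same couple.
The compartment with the higher Pd²⁺(aq) concentration (0.82 M) acts as the cathode; ions are reduced there and produced at the dilute (0.09 M) anode.
With n = 2, Ecell = −(0.0592/2)·log([dilute]/[conc]) = −(0.0592/2)·log(0.09/0.82) = +0.028 V.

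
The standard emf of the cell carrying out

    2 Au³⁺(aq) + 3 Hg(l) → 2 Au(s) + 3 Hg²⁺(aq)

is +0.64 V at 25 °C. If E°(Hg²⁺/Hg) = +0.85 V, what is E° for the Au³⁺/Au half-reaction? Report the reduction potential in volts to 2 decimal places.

In the reaction as written the Au³⁺/Au couple is reduced (cathode) and Hg²⁺/Hg is oxidized (anode), so E°cell = E°(Au³⁺/Au) − E°(Hg²⁺/Hg).
E°(Au³⁺/Au) = E°cell + E°(anode) = +0.64 + (+0.85) = +1.49 V.

+1.49 V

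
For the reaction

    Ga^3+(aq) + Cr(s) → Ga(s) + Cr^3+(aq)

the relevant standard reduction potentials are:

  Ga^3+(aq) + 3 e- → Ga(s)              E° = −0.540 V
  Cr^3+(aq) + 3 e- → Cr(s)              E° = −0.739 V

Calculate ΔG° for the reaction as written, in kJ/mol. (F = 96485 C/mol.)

In the reaction as written Ga^3+(aq) is reduced, so the Ga³⁺/Ga couple is the cathode and Cr³⁺/Cr is the anode.
E°cell = −0.540 − (−0.739) = +0.199 V; balancing electrons gives n = 3.
ΔG° = −nFE°cell = −(3)(96485)(+0.199) J/mol = −57.6 kJ/mol.

−57.6 kJ/mol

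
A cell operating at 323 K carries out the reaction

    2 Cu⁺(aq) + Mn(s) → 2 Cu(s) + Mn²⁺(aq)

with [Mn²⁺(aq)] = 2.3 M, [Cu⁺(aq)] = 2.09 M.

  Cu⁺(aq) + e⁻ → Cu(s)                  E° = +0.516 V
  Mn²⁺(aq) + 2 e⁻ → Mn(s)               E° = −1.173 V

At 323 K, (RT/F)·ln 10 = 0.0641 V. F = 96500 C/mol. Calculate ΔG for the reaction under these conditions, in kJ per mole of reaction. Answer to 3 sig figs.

The standard cell potential is +0.516 − (−1.173) = +1.689 V, with n = 2 electrons in the balanced equation.
Q = [Mn²⁺(aq)] / [Cu⁺(aq)]^2 = 0.527, so log Q = −0.279 and E = +1.689 − (0.0641/2)(−0.279) = +1.6979 V.
Then ΔG = −nFE = −2 × 96500 × +1.6979 J/mol = −328 kJ/mol.

−328 kJ/mol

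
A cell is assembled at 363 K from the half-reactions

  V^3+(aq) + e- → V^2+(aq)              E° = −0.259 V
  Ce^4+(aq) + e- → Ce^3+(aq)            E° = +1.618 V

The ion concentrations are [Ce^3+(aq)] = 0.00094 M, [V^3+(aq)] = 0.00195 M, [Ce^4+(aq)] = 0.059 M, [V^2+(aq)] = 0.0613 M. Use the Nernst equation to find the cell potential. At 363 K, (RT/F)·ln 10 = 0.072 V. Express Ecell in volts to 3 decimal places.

+2.114 V

Ce⁴⁺/Ce³⁺ is reduced (cathode, E° = +1.618 V) and V³⁺/V²⁺ is oxidized (anode).
E°cell = E°cat − E°an = +1.618 − (−0.259) = +1.877 V; n = 1.
The balanced reaction is Ce^4+(aq) + V^2+(aq) → Ce^3+(aq) + V^3+(aq), so Q = ([Ce^3+(aq)]·[V^3+(aq)]) / ([Ce^4+(aq)]·[V^2+(aq)]) = 0.000507 and log Q = −3.295.
By the Nernst equation, E = +1.877 − (0.072/1)·(−3.295) = +2.114 V.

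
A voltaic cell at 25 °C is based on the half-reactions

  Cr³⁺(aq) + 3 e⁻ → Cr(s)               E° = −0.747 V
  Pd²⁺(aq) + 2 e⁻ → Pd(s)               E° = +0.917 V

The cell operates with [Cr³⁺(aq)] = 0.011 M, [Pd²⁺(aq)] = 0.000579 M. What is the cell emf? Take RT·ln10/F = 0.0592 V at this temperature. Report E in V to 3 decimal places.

+1.607 V

Since E°(Pd²⁺/Pd) > E°(Cr³⁺/Cr), Pd²⁺/Pd serves as the cathode.
The standard potential is +0.917 − (−0.747) = +1.664 V and the balanced reaction transfers n = 6 electrons.
Balancing gives 3 Pd²⁺(aq) + 2 Cr(s) → 3 Pd(s) + 2 Cr³⁺(aq); hence Q = [Cr³⁺(aq)]^2 / [Pd²⁺(aq)]^3 = 6.23×10^5 (log Q = 5.795).
By the Nernst equation, E = +1.664 − (0.0592/6)·(5.795) = +1.607 V.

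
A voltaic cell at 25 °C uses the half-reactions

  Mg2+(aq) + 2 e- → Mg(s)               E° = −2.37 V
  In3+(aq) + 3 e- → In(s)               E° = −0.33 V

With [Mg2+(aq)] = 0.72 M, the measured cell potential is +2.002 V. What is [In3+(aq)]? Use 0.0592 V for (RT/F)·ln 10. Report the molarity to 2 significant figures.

0.0072 M

The In³⁺/In couple has the larger reduction potential, so it is the cathode: E°cell = −0.33 − (−2.37) = +2.04 V and n = 6.
Since E = E° − (0.0592/n)·log Q, log Q = n(E° − E)/0.0592 = 3.851.
Balancing electrons gives 2 In3+(aq) + 3 Mg(s) → 2 In(s) + 3 Mg2+(aq); thus Q = [Mg2+(aq)]^3 / [In3+(aq)]^2.
Substituting the known concentrations and solving, log [In3+(aq)] = −2.140 and [In3+(aq)] = 0.0072 M.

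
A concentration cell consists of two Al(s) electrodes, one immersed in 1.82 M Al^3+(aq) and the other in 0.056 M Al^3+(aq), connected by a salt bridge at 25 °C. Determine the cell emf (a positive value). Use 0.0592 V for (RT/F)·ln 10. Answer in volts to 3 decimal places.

0.030 V

For a concentration cell E°cell = 0, since both electrodes use the same couple.
The compartment with the higher Al^3+(aq) concentration (1.82 M) acts as the cathode; ions are reduced there and produced at the dilute (0.056 M) anode.
With n = 3, Ecell = −(0.0592/3)·log([dilute]/[conc]) = −(0.0592/3)·log(0.056/1.82) = +0.030 V.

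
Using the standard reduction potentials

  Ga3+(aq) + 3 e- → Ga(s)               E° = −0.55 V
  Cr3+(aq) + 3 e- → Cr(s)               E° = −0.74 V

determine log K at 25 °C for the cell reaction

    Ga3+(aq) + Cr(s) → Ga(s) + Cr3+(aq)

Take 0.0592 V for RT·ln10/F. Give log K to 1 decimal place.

log K = 9.6

The Ga³⁺/Ga couple is reduced (cathode); E°cell = −0.55 − (−0.74) = +0.19 V with n = 3.
At equilibrium E = 0, so log K = nE°cell / 0.0592 = (3)(+0.19) / 0.0592 = 9.6.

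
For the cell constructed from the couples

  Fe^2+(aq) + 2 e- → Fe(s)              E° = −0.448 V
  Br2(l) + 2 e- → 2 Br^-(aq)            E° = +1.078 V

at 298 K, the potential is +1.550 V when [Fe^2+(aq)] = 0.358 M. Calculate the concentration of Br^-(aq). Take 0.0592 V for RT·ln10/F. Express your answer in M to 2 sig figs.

0.66 M

With Br₂/Br⁻ at the cathode and Fe²⁺/Fe at the anode, E°cell = +1.078 − (−0.448) = +1.526 V (n = 2).
Rearranging E = E° − (0.0592/n)·log Q gives log Q = 2(+1.526 − (+1.550))/0.0592 = −0.811.
For Br2(l) + Fe(s) → 2 Br^-(aq) + Fe^2+(aq), the reaction quotient is Q = [Br^-(aq)]^2·[Fe^2+(aq)].
Substituting the known concentrations and solving, log [Br^-(aq)] = −0.182 and [Br^-(aq)] = 0.66 M.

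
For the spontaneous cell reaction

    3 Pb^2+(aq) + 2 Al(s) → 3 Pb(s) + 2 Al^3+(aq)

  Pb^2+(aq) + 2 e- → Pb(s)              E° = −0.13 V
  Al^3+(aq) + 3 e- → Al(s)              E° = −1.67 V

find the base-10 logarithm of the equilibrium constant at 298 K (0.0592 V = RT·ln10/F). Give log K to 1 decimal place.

log K = 156.1

The Pb²⁺/Pb couple is reduced (cathode); E°cell = −0.13 − (−1.67) = +1.54 V with n = 6.
At equilibrium E = 0, so log K = nE°cell / 0.0592 = (6)(+1.54) / 0.0592 = 156.1.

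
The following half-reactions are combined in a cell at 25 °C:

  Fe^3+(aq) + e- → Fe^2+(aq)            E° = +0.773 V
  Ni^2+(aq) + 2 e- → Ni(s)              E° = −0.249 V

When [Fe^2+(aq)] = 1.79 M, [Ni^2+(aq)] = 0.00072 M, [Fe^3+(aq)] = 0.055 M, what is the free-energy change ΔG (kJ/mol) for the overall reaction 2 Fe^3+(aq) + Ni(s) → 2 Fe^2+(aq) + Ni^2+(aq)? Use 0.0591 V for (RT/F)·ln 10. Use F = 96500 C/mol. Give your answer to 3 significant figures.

−198 kJ/mol

With Fe³⁺/Fe²⁺ reduced at the cathode, E°cell = +0.773 − (−0.249) = +1.022 V and n = 2.
Here Q = ([Fe^2+(aq)]^2·[Ni^2+(aq)]) / [Fe^3+(aq)]^2 = 0.763 (log Q = −0.118), giving E = +1.022 − (0.0591/2)·(−0.118) = +1.0255 V.
ΔG = −nFE = −(2)(96500)(+1.0255) J/mol = −198 kJ/mol.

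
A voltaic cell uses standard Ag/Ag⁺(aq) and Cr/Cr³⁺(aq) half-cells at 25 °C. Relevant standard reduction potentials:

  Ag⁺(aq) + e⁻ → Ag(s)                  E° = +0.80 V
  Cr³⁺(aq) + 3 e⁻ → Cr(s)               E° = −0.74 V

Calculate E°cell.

+1.54 V

Of the two couples in this cell, the one with the more positive reduction potential is reduced at the cathode: here that is Ag⁺/Ag (+0.80 V); Cr³⁺/Cr (−0.74 V) is the anode.
E°cell = E°(cathode) − E°(anode) = +0.80 − (−0.74) = +1.54 V.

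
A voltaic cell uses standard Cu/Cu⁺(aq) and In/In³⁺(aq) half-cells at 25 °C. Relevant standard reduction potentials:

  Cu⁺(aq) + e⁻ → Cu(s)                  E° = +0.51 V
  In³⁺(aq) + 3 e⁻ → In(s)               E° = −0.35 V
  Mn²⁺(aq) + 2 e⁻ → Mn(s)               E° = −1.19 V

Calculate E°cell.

Of the two couples in this cell, the one with the more positive reduction potential is reduced at the cathode: here that is Cu⁺/Cu (+0.51 V); In³⁺/In (−0.35 V) is the anode.
E°cell = E°(cathode) − E°(anode) = +0.51 − (−0.35) = +0.86 V.

+0.86 V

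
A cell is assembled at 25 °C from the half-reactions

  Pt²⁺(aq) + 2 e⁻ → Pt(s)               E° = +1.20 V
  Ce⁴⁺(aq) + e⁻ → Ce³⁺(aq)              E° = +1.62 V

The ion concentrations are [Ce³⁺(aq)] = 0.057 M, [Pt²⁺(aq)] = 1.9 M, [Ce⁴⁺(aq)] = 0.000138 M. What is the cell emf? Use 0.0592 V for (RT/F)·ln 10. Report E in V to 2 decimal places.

Ce⁴⁺/Ce³⁺ is reduced (cathode, E° = +1.62 V) and Pt²⁺/Pt is oxidized (anode).
E°cell = E°cat − E°an = +1.62 − (+1.20) = +0.42 V; n = 2.
For the overall reaction 2 Ce⁴⁺(aq) + Pt(s) → 2 Ce³⁺(aq) + Pt²⁺(aq), Q = ([Ce³⁺(aq)]^2·[Pt²⁺(aq)]) / [Ce⁴⁺(aq)]^2 = 3.24×10^5, giving log Q = 5.511.
Applying E = E° − (RT ln10/nF)·log Q gives +0.42 − (0.0592/2)(5.511) = +0.26 V.

+0.26 V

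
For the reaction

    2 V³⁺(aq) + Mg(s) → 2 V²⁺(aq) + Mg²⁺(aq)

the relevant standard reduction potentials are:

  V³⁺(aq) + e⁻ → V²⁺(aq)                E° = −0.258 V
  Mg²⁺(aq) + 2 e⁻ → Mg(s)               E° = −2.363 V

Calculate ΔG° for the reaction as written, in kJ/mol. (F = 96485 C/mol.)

−406 kJ/mol

In the reaction as written V³⁺(aq) is reduced, so the V³⁺/V²⁺ couple is the cathode and Mg²⁺/Mg is the anode.
E°cell = −0.258 − (−2.363) = +2.105 V; balancing electrons gives n = 2.
ΔG° = −nFE°cell = −(2)(96485)(+2.105) J/mol = −406 kJ/mol.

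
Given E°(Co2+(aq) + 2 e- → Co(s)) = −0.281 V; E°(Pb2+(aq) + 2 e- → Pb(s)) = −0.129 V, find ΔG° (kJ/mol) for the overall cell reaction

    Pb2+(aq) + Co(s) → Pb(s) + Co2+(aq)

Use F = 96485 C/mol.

In the reaction as written Pb2+(aq) is reduced, so the Pb²⁺/Pb couple is the cathode and Co²⁺/Co is the anode.
E°cell = −0.129 − (−0.281) = +0.152 V; balancing electrons gives n = 2.
ΔG° = −nFE°cell = −(2)(96485)(+0.152) J/mol = −29.3 kJ/mol.

−29.3 kJ/mol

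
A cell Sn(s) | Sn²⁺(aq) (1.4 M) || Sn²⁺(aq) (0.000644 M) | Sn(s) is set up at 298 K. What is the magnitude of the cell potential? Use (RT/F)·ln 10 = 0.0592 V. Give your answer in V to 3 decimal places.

For a concentration cell E°cell = 0, since both electrodes use the same couple.
The compartment with the higher Sn²⁺(aq) concentration (1.4 M) acts as the cathode; ions are reduced there and produced at the dilute (0.000644 M) anode.
With n = 2, Ecell = −(0.0592/2)·log([dilute]/[conc]) = −(0.0592/2)·log(0.000644/1.4) = +0.099 V.

0.099 V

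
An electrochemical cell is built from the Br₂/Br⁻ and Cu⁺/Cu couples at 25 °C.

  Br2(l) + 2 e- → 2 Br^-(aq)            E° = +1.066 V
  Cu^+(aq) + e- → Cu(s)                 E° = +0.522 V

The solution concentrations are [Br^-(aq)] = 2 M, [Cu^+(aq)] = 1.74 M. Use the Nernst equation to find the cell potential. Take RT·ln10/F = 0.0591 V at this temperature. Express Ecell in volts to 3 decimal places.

+0.512 V

Br₂/Br⁻ is reduced (cathode, E° = +1.066 V) and Cu⁺/Cu is oxidized (anode).
The standard potential is +1.066 − (+0.522) = +0.544 V and the balanced reaction transfers n = 2 electrons.
The balanced reaction is Br2(l) + 2 Cu(s) → 2 Br^-(aq) + 2 Cu^+(aq), so Q = [Br^-(aq)]^2·[Cu^+(aq)]^2 = 12.1 and log Q = 1.083.
E = E° − (0.0591/n)·log Q = +0.544 − (0.0591/2)(1.083) = +0.512 V.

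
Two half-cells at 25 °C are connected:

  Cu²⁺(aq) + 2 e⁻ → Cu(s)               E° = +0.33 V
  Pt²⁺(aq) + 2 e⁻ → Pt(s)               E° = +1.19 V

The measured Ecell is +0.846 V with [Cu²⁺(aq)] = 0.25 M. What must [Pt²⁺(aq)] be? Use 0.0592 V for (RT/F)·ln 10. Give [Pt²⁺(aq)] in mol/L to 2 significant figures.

0.084 M

Pt²⁺/Pt is the cathode (higher E°); E°cell = +1.19 − (+0.33) = +0.86 V with n = 2.
From the Nernst equation, log Q = n(E° − E)/0.0592 = 2·(+0.86 − (+0.846))/0.0592 = 0.473.
For Pt²⁺(aq) + Cu(s) → Pt(s) + Cu²⁺(aq), the reaction quotient is Q = [Cu²⁺(aq)] / [Pt²⁺(aq)].
Solving for the unknown gives log [Pt²⁺(aq)] = −1.075, so [Pt²⁺(aq)] ≈ 0.084 M.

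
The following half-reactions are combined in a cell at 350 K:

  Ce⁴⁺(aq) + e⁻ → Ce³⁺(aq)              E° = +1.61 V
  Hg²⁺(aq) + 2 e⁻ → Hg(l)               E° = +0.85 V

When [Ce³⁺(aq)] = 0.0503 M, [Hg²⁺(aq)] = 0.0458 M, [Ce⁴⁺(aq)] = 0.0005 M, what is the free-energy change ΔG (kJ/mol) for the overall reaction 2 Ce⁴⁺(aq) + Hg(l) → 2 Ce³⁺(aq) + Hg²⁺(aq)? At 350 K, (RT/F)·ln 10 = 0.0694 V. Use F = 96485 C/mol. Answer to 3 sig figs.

With Ce⁴⁺/Ce³⁺ reduced at the cathode, E°cell = +1.61 − (+0.85) = +0.76 V and n = 2.
Here Q = ([Ce³⁺(aq)]^2·[Hg²⁺(aq)]) / [Ce⁴⁺(aq)]^2 = 464 (log Q = 2.666), giving E = +0.76 − (0.0694/2)·(2.666) = +0.6675 V.
ΔG = −nFE = −(2)(96485)(+0.6675) J/mol = −129 kJ/mol.

−129 kJ/mol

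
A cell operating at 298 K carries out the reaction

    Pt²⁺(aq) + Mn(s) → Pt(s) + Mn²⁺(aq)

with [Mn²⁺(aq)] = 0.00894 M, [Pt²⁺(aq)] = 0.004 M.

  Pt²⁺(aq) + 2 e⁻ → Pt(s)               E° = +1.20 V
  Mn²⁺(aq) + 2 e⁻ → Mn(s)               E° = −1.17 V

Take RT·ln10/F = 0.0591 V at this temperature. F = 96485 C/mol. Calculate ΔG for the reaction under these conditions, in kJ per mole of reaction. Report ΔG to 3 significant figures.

With Pt²⁺/Pt reduced at the cathode, E°cell = +1.20 − (−1.17) = +2.37 V and n = 2.
Here Q = [Mn²⁺(aq)] / [Pt²⁺(aq)] = 2.23 (log Q = 0.349), giving E = +2.37 − (0.0591/2)·(0.349) = +2.3597 V.
Finally ΔG = −nFE = −(2)(96485 C/mol)(+2.3597 V) = −455 kJ/mol.

−455 kJ/mol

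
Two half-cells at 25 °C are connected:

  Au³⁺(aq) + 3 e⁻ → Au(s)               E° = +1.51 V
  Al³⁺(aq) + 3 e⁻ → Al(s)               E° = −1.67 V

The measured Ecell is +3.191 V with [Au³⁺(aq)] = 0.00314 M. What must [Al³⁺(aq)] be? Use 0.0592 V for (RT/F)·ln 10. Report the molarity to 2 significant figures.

0.00087 M

Au³⁺/Au is the cathode (higher E°); E°cell = +1.51 − (−1.67) = +3.18 V with n = 3.
From the Nernst equation, log Q = n(E° − E)/0.0592 = 3·(+3.18 − (+3.191))/0.0592 = −0.557.
Balancing electrons gives Au³⁺(aq) + Al(s) → Au(s) + Al³⁺(aq); thus Q = [Al³⁺(aq)] / [Au³⁺(aq)].
Solving for the unknown gives log [Al³⁺(aq)] = −3.060, so [Al³⁺(aq)] ≈ 0.00087 M.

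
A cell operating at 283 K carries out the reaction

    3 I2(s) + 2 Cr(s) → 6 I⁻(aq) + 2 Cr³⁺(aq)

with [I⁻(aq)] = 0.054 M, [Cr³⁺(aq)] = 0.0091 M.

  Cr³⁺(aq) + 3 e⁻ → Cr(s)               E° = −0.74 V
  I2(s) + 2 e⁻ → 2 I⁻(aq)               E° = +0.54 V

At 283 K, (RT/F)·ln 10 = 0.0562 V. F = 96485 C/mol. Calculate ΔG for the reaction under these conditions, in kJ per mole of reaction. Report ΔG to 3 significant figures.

−804 kJ/mol

E°cell = +0.54 − (−0.74) = +1.28 V; the balanced reaction transfers n = 6 electrons.
Here Q = [I⁻(aq)]^6·[Cr³⁺(aq)]^2 = 2.05×10^−12 (log Q = −11.688), giving E = +1.28 − (0.0562/6)·(−11.688) = +1.3895 V.
ΔG = −nFE = −(6)(96485)(+1.3895) J/mol = −804 kJ/mol.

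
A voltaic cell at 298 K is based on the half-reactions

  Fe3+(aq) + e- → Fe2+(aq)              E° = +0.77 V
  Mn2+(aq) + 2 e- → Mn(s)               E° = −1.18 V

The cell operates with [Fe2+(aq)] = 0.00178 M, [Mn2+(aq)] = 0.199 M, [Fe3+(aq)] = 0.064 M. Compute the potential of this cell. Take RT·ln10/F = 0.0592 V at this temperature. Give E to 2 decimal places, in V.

+2.06 V

The Fe³⁺/Fe²⁺ couple has the more positive E°, so it is the cathode; Mn²⁺/Mn is the anode.
E°cell = E°cat − E°an = +0.77 − (−1.18) = +1.95 V; n = 2.
The balanced reaction is 2 Fe3+(aq) + Mn(s) → 2 Fe2+(aq) + Mn2+(aq), so Q = ([Fe2+(aq)]^2·[Mn2+(aq)]) / [Fe3+(aq)]^2 = 0.000154 and log Q = −3.813.
Applying E = E° − (RT ln10/nF)·log Q gives +1.95 − (0.0592/2)(−3.813) = +2.06 V.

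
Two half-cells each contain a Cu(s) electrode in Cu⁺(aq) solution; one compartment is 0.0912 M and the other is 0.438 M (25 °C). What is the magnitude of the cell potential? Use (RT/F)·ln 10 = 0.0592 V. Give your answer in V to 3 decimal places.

0.040 V

For a concentration cell E°cell = 0, since both electrodes use the same couple.
The compartment with the higher Cu⁺(aq) concentration (0.438 M) acts as the cathode; ions are reduced there and produced at the dilute (0.0912 M) anode.
With n = 1, Ecell = −(0.0592/1)·log([dilute]/[conc]) = −(0.0592/1)·log(0.0912/0.438) = +0.040 V.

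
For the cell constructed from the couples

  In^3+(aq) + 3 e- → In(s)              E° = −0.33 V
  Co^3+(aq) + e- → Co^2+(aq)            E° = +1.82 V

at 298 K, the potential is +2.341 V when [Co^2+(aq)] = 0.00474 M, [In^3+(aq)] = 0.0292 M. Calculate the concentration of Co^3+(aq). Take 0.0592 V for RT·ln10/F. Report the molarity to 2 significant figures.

2.5 M

The Co³⁺/Co²⁺ couple has the larger reduction potential, so it is the cathode: E°cell = +1.82 − (−0.33) = +2.15 V and n = 3.
From the Nernst equation, log Q = n(E° − E)/0.0592 = 3·(+2.15 − (+2.341))/0.0592 = −9.679.
Balancing electrons gives 3 Co^3+(aq) + In(s) → 3 Co^2+(aq) + In^3+(aq); thus Q = ([Co^2+(aq)]^3·[In^3+(aq)]) / [Co^3+(aq)]^3.
Substituting the known concentrations and solving, log [Co^3+(aq)] = 0.391 and [Co^3+(aq)] = 2.5 M.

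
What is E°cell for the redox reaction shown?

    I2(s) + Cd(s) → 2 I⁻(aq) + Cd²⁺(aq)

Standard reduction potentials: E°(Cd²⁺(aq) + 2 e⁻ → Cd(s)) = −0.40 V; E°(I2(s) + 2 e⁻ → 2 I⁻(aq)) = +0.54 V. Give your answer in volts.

+0.94 V

In the reaction as written, I2(s) is reduced (cathode) and Cd²⁺(aq) is produced by oxidation at the anode.
E°cell = E°(cathode) − E°(anode) = +0.54 − (−0.40) = +0.94 V.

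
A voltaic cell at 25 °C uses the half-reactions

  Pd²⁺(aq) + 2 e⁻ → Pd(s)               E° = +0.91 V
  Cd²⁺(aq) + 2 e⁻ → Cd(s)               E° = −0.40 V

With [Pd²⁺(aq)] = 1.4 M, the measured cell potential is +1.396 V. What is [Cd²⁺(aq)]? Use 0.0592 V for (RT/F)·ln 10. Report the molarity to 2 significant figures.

With Pd²⁺/Pd at the cathode and Cd²⁺/Cd at the anode, E°cell = +0.91 − (−0.40) = +1.31 V (n = 2).
From the Nernst equation, log Q = n(E° − E)/0.0592 = 2·(+1.31 − (+1.396))/0.0592 = −2.905.
For Pd²⁺(aq) + Cd(s) → Pd(s) + Cd²⁺(aq), the reaction quotient is Q = [Cd²⁺(aq)] / [Pd²⁺(aq)].
Solving for the unknown gives log [Cd²⁺(aq)] = −2.759, so [Cd²⁺(aq)] ≈ 0.0017 M.

0.0017 M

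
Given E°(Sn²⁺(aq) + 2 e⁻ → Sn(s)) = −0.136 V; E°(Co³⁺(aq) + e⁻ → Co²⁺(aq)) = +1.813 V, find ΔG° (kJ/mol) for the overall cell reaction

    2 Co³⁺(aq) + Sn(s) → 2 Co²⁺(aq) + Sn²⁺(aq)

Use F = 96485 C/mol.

In the reaction as written Co³⁺(aq) is reduced, so the Co³⁺/Co²⁺ couple is the cathode and Sn²⁺/Sn is the anode.
E°cell = +1.813 − (−0.136) = +1.949 V; balancing electrons gives n = 2.
ΔG° = −nFE°cell = −(2)(96485)(+1.949) J/mol = −376 kJ/mol.

−376 kJ/mol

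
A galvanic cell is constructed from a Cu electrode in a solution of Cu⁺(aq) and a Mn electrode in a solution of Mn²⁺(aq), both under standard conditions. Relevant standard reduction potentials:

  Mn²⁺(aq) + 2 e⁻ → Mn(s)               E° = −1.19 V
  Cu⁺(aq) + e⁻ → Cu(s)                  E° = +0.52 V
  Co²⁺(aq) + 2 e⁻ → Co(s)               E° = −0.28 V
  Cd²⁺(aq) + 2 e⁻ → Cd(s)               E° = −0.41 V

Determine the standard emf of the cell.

Of the two couples in this cell, the one with the more positive reduction potential is reduced at the cathode: here that is Cu⁺/Cu (+0.52 V); Mn²⁺/Mn (−1.19 V) is the anode.
E°cell = E°(cathode) − E°(anode) = +0.52 − (−1.19) = +1.71 V.

+1.71 V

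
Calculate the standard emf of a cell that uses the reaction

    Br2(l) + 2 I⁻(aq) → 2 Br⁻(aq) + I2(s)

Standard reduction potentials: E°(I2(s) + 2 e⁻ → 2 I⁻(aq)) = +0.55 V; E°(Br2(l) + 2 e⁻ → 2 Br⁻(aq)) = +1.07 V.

+0.52 V

Br2(l) gains electrons, so the Br₂/Br⁻ couple is the cathode; the I₂/I⁻ couple is the anode.
E°cell = E°(cathode) − E°(anode) = +1.07 − (+0.55) = +0.52 V.
The positive value indicates the reaction is spontaneous as written.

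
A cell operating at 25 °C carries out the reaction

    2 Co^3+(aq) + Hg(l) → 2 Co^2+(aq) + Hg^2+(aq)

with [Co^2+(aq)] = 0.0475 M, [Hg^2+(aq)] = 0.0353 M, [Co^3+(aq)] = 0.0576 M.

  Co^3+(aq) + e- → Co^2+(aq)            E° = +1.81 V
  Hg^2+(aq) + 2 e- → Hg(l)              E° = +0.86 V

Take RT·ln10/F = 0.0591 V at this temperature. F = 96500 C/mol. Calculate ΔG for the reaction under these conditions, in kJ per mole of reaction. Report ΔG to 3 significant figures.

−193 kJ/mol

The standard cell potential is +1.81 − (+0.86) = +0.95 V, with n = 2 electrons in the balanced equation.
Q = ([Co^2+(aq)]^2·[Hg^2+(aq)]) / [Co^3+(aq)]^2 = 0.024, so log Q = −1.620 and E = +0.95 − (0.0591/2)(−1.620) = +0.9979 V.
Finally ΔG = −nFE = −(2)(96500 C/mol)(+0.9979 V) = −193 kJ/mol.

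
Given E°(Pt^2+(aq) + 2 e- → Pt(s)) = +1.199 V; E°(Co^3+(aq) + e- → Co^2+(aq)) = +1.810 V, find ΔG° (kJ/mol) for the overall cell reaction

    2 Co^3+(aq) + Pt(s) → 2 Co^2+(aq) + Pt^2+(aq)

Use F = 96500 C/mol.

In the reaction as written Co^3+(aq) is reduced, so the Co³⁺/Co²⁺ couple is the cathode and Pt²⁺/Pt is the anode.
E°cell = +1.810 − (+1.199) = +0.611 V; balancing electrons gives n = 2.
ΔG° = −nFE°cell = −(2)(96500)(+0.611) J/mol = −118 kJ/mol.

−118 kJ/mol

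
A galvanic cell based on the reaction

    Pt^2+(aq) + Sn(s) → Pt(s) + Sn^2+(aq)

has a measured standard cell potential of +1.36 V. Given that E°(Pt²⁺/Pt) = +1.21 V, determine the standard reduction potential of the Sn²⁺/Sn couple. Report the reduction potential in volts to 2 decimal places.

−0.15 V

In the reaction as written the Pt²⁺/Pt couple is reduced (cathode) and Sn²⁺/Sn is oxidized (anode), so E°cell = E°(Pt²⁺/Pt) − E°(Sn²⁺/Sn).
E°(Sn²⁺/Sn) = E°(cathode) − E°cell = +1.21 − (+1.36) = −0.15 V.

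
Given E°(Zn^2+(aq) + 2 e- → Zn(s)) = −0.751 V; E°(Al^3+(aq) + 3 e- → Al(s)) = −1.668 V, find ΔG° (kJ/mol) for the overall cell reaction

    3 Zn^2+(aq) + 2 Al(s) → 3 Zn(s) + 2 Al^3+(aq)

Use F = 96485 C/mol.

In the reaction as written Zn^2+(aq) is reduced, so the Zn²⁺/Zn couple is the cathode and Al³⁺/Al is the anode.
E°cell = −0.751 − (−1.668) = +0.917 V; balancing electrons gives n = 6.
ΔG° = −nFE°cell = −(6)(96485)(+0.917) J/mol = −531 kJ/mol.

−531 kJ/mol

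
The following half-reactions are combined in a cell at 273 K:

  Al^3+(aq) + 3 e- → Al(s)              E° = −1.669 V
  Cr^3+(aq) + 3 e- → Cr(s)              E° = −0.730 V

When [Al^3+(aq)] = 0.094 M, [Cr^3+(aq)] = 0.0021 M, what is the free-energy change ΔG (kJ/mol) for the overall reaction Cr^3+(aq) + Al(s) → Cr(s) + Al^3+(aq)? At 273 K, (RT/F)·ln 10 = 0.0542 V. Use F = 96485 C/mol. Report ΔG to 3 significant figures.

−263 kJ/mol

The standard cell potential is −0.730 − (−1.669) = +0.939 V, with n = 3 electrons in the balanced equation.
Q = [Al^3+(aq)] / [Cr^3+(aq)] = 44.8, so log Q = 1.651 and E = +0.939 − (0.0542/3)(1.651) = +0.9092 V.
ΔG = −nFE = −(3)(96485)(+0.9092) J/mol = −263 kJ/mol.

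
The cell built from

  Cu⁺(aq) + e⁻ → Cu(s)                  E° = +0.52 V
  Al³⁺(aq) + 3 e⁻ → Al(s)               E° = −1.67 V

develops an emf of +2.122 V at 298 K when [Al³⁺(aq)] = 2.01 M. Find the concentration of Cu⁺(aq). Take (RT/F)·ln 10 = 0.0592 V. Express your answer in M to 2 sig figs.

Cu⁺/Cu is the cathode (higher E°); E°cell = +0.52 − (−1.67) = +2.19 V with n = 3.
Since E = E° − (0.0592/n)·log Q, log Q = n(E° − E)/0.0592 = 3.446.
Balancing electrons gives 3 Cu⁺(aq) + Al(s) → 3 Cu(s) + Al³⁺(aq); thus Q = [Al³⁺(aq)] / [Cu⁺(aq)]^3.
Solving for the unknown gives log [Cu⁺(aq)] = −1.048, so [Cu⁺(aq)] ≈ 0.090 M.

0.090 M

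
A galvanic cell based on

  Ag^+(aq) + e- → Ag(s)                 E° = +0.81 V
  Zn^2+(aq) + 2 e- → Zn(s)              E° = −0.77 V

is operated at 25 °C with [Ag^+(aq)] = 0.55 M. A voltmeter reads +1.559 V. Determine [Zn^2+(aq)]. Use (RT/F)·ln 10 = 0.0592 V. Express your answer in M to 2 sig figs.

1.5 M

Ag⁺/Ag is the cathode (higher E°); E°cell = +0.81 − (−0.77) = +1.58 V with n = 2.
Since E = E° − (0.0592/n)·log Q, log Q = n(E° − E)/0.0592 = 0.709.
Balancing electrons gives 2 Ag^+(aq) + Zn(s) → 2 Ag(s) + Zn^2+(aq); thus Q = [Zn^2+(aq)] / [Ag^+(aq)]^2.
Substituting the known concentrations and solving, log [Zn^2+(aq)] = 0.190 and [Zn^2+(aq)] = 1.5 M.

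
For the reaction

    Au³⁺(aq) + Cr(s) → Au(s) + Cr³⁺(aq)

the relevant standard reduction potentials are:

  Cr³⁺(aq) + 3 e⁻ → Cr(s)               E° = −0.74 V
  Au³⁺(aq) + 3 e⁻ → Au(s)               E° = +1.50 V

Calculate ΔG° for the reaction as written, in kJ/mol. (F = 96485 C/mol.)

−648 kJ/mol

In the reaction as written Au³⁺(aq) is reduced, so the Au³⁺/Au couple is the cathode and Cr³⁺/Cr is the anode.
E°cell = +1.50 − (−0.74) = +2.24 V; balancing electrons gives n = 3.
ΔG° = −nFE°cell = −(3)(96485)(+2.24) J/mol = −648 kJ/mol.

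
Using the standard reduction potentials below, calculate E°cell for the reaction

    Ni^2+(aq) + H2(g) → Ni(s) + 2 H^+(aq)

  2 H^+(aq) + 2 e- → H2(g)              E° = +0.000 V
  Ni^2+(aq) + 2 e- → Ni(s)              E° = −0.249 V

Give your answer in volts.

In the reaction as written, Ni^2+(aq) is reduced (cathode) and H^+(aq) is produced by oxidation at the anode.
E°cell = E°(cathode) − E°(anode) = −0.249 − (+0.000) = −0.249 V.
The negative E°cell means the reaction is non-spontaneous in the direction written.

−0.249 V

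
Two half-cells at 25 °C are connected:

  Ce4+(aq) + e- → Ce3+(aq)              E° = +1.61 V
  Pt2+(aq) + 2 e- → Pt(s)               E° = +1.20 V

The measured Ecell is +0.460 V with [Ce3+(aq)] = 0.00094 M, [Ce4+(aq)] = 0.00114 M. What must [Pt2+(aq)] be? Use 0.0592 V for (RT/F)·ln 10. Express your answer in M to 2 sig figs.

0.030 M

With Ce⁴⁺/Ce³⁺ at the cathode and Pt²⁺/Pt at the anode, E°cell = +1.61 − (+1.20) = +0.41 V (n = 2).
Since E = E° − (0.0592/n)·log Q, log Q = n(E° − E)/0.0592 = −1.689.
Balancing electrons gives 2 Ce4+(aq) + Pt(s) → 2 Ce3+(aq) + Pt2+(aq); thus Q = ([Ce3+(aq)]^2·[Pt2+(aq)]) / [Ce4+(aq)]^2.
Substituting the known concentrations and solving, log [Pt2+(aq)] = −1.521 and [Pt2+(aq)] = 0.030 M.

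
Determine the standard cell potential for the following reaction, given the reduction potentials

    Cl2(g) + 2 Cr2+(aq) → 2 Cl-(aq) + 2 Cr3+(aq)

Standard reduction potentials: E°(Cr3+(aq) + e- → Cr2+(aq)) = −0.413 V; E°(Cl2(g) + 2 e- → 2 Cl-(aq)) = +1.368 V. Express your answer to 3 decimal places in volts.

+1.781 V

Cl2(g) gains electrons, so the Cl₂/Cl⁻ couple is the cathode; the Cr³⁺/Cr²⁺ couple is the anode.
E°cell = E°(cathode) − E°(anode) = +1.368 − (−0.413) = +1.781 V.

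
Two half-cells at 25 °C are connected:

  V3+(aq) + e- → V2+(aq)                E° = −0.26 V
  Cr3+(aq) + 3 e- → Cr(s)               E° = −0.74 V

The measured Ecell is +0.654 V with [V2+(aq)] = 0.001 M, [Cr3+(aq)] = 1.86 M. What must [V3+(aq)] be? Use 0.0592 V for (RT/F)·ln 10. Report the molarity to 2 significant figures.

The V³⁺/V²⁺ couple has the larger reduction potential, so it is the cathode: E°cell = −0.26 − (−0.74) = +0.48 V and n = 3.
Rearranging E = E° − (0.0592/n)·log Q gives log Q = 3(+0.48 − (+0.654))/0.0592 = −8.818.
The balanced reaction is 3 V3+(aq) + Cr(s) → 3 V2+(aq) + Cr3+(aq), so Q = ([V2+(aq)]^3·[Cr3+(aq)]) / [V3+(aq)]^3.
Substituting the known concentrations and solving, log [V3+(aq)] = 0.029 and [V3+(aq)] = 1.1 M.

1.1 M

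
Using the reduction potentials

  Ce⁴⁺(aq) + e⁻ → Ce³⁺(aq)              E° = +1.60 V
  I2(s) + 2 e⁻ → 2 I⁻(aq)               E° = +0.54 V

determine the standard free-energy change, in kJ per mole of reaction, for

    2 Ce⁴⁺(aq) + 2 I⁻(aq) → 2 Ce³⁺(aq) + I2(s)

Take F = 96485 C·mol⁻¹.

In the reaction as written Ce⁴⁺(aq) is reduced, so the Ce⁴⁺/Ce³⁺ couple is the cathode and I₂/I⁻ is the anode.
E°cell = +1.60 − (+0.54) = +1.06 V; balancing electrons gives n = 2.
ΔG° = −nFE°cell = −(2)(96485)(+1.06) J/mol = −205 kJ/mol.

−205 kJ/mol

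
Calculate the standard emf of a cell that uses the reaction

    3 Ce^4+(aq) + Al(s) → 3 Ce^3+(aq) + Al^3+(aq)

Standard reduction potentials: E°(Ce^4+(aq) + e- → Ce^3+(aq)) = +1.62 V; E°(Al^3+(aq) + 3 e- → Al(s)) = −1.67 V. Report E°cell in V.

+3.29 V

In the reaction as written, Ce^4+(aq) is reduced (cathode) and Al^3+(aq) is produced by oxidation at the anode.
E°cell = E°(cathode) − E°(anode) = +1.62 − (−1.67) = +3.29 V.
The positive value indicates the reaction is spontaneous as written.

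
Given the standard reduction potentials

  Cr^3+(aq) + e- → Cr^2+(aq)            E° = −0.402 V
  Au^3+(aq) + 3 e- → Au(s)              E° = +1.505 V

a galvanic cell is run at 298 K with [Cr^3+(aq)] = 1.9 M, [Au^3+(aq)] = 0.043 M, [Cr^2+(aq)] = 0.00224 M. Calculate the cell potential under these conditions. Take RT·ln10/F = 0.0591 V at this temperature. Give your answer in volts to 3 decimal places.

Since E°(Au³⁺/Au) > E°(Cr³⁺/Cr²⁺), Au³⁺/Au serves as the cathode.
E°cell = E°cat − E°an = +1.505 − (−0.402) = +1.907 V; n = 3.
Balancing gives Au^3+(aq) + 3 Cr^2+(aq) → Au(s) + 3 Cr^3+(aq); hence Q = [Cr^3+(aq)]^3 / ([Au^3+(aq)]·[Cr^2+(aq)]^3) = 1.42×10^10 (log Q = 10.152).
Applying E = E° − (RT ln10/nF)·log Q gives +1.907 − (0.0591/3)(10.152) = +1.707 V.

+1.707 V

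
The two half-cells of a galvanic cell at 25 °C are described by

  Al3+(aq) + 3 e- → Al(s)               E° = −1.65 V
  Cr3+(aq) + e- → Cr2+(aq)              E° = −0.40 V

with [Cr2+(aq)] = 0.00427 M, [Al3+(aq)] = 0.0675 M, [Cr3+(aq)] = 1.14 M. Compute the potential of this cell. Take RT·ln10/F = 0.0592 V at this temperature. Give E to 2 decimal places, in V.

+1.42 V

The Cr³⁺/Cr²⁺ couple has the more positive E°, so it is the cathode; Al³⁺/Al is the anode.
E°cell = E°cat − E°an = −0.40 − (−1.65) = +1.25 V; n = 3.
For the overall reaction 3 Cr3+(aq) + Al(s) → 3 Cr2+(aq) + Al3+(aq), Q = ([Cr2+(aq)]^3·[Al3+(aq)]) / [Cr3+(aq)]^3 = 3.55×10^−9, giving log Q = −8.450.
E = E° − (0.0592/n)·log Q = +1.25 − (0.0592/3)(−8.450) = +1.42 V.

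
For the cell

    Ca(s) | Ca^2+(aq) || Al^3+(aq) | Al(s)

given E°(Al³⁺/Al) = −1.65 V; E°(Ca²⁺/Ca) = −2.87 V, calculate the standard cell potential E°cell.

+1.22 V

By convention the left-hand electrode in cell notation is the anode (oxidation) and the right-hand electrode is the cathode (reduction).
E°cell = E°(right) − E°(left) = −1.65 − (−2.87) = +1.22 V.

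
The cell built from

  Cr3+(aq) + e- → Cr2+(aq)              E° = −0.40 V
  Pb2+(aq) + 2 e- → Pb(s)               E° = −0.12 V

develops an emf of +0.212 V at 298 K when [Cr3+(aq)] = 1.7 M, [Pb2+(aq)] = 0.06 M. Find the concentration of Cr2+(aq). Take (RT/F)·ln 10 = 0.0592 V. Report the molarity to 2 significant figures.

Pb²⁺/Pb is the cathode (higher E°); E°cell = −0.12 − (−0.40) = +0.28 V with n = 2.
From the Nernst equation, log Q = n(E° − E)/0.0592 = 2·(+0.28 − (+0.212))/0.0592 = 2.297.
For Pb2+(aq) + 2 Cr2+(aq) → Pb(s) + 2 Cr3+(aq), the reaction quotient is Q = [Cr3+(aq)]^2 / ([Pb2+(aq)]·[Cr2+(aq)]^2).
Solving for the unknown gives log [Cr2+(aq)] = −0.307, so [Cr2+(aq)] ≈ 0.49 M.

0.49 M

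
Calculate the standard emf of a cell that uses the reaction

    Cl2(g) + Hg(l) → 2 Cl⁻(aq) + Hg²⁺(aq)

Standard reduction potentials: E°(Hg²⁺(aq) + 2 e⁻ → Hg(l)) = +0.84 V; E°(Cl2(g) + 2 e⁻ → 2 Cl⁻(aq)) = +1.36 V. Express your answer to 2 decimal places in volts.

Cl2(g) gains electrons, so the Cl₂/Cl⁻ couple is the cathode; the Hg²⁺/Hg couple is the anode.
E°cell = E°(cathode) − E°(anode) = +1.36 − (+0.84) = +0.52 V.
The positive value indicates the reaction is spontaneous as written.

+0.52 V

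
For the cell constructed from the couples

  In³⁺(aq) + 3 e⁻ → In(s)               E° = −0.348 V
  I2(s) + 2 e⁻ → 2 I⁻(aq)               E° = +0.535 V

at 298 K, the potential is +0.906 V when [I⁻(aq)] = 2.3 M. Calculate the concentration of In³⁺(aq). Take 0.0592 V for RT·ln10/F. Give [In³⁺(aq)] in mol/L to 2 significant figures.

0.0056 M

The I₂/I⁻ couple has the larger reduction potential, so it is the cathode: E°cell = +0.535 − (−0.348) = +0.883 V and n = 6.
From the Nernst equation, log Q = n(E° − E)/0.0592 = 6·(+0.883 − (+0.906))/0.0592 = −2.331.
For 3 I2(s) + 2 In(s) → 6 I⁻(aq) + 2 In³⁺(aq), the reaction quotient is Q = [I⁻(aq)]^6·[In³⁺(aq)]^2.
Isolating [In³⁺(aq)] in Q = 10^{−2.331} yields log [In³⁺(aq)] = −2.251, i.e. 0.0056 M.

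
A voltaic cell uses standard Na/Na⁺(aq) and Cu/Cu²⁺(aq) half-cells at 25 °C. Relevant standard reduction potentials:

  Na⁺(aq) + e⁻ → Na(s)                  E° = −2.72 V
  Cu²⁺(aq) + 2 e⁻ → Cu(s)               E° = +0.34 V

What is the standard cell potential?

The Cu²⁺/Cu couple has the higher E°, so Cu ion is reduced (cathode) and Na is oxidized (anode).
E°cell = E°(cathode) − E°(anode) = +0.34 − (−2.72) = +3.06 V.

+3.06 V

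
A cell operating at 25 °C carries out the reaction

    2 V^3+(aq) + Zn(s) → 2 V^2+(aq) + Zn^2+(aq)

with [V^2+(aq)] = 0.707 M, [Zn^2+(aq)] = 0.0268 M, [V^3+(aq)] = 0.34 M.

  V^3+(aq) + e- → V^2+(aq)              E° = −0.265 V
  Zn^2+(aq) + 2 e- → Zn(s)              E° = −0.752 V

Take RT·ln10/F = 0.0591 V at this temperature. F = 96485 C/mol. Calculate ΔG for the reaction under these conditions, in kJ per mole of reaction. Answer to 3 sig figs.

−99.3 kJ/mol

E°cell = −0.265 − (−0.752) = +0.487 V; the balanced reaction transfers n = 2 electrons.
Q = ([V^2+(aq)]^2·[Zn^2+(aq)]) / [V^3+(aq)]^2 = 0.116, so log Q = −0.936 and E = +0.487 − (0.0591/2)(−0.936) = +0.5147 V.
Finally ΔG = −nFE = −(2)(96485 C/mol)(+0.5147 V) = −99.3 kJ/mol.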